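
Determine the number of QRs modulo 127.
Exactly half the non-zero residues mod a prime are QRs: (127-1)/2 = 63.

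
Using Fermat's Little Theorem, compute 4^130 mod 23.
By Fermat: 4^{22} ≡ 1 (mod 23). 130 = 5×22 + 20. So 4^{130} ≡ 4^{20} ≡ 13 (mod 23)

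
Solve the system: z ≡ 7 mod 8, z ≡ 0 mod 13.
M = 8 × 13 = 104. M₁ = 13, y₁ ≡ 5 mod 8. M₂ = 8, y₂ ≡ 5 mod 13. z = 7×13×5 + 0×8×5 ≡ 39 mod 104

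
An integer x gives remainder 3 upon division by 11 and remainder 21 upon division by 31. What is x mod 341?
M = 11 × 31 = 341. M₁ = 31, y₁ ≡ 5 mod 11. M₂ = 11, y₂ ≡ 17 mod 31. x = 3×31×5 + 21×11×17 ≡ 300 mod 341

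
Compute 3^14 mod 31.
By repeated squaring (mod 31): 3^{1}≡3, 3^{2}≡9, 3^{4}≡19, 3^{8}≡20. Then 3^{14} = 3^{8+4+2} ≡ 20 × 19 × 9 ≡ 10 (mod 31)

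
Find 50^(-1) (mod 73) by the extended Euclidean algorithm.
Extended GCD: 50(19) + 73(-13) = 1. So 50^(-1) ≡ 19 (mod 73). Verify: 50 × 19 = 950 ≡ 1 (mod 73)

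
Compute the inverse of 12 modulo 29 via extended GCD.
Extended GCD: 12(-12) + 29(5) = 1. So 12^(-1) ≡ -12 ≡ 17 mod 29. Verify: 12 × 17 = 204 ≡ 1 mod 29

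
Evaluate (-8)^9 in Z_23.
By repeated squaring mod 23: (-8)^{1}≡15, (-8)^{2}≡18, (-8)^{4}≡2, (-8)^{8}≡4. Then (-8)^{9} = (-8)^{8+1} ≡ 4 × 15 ≡ 14 mod 23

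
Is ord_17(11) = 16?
Powers of 11 mod 17: 11^1≡11, 11^2≡2, 11^3≡5, 11^4≡4, 11^5≡10, 11^6≡8, 11^7≡3, 11^8≡16, 11^9≡6, 11^10≡15, 11^11≡12, 11^12≡13, 11^13≡7, 11^14≡9, 11^15≡14, 11^16≡1. First k with 11^k≡1 is k=16. Yes, ord_17(11) = 16.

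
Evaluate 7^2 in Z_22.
7^{2} = 49 ≡ 5 mod 22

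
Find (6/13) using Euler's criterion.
(6/13) = 6^{6} mod 13 = -1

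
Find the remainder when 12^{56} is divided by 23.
By Fermat: 12^{22} ≡ 1 mod 23. 56 = 2×22 + 12. So 12^{56} ≡ 12^{12} ≡ 12 mod 23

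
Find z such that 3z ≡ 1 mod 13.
Since 13 is prime, by Fermat 3^(-1) ≡ 3^{11} ≡ 9 mod 13. Verify: 3 × 9 = 27 ≡ 1 mod 13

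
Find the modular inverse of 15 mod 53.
Since 53 is prime, by Fermat 15^(-1) ≡ 15^{51} ≡ 46 mod 53. Verify: 15 × 46 = 690 ≡ 1 mod 53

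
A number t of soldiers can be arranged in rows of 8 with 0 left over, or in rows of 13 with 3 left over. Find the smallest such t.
M = 8 × 13 = 104. M₁ = 13, y₁ ≡ 5 mod 8. M₂ = 8, y₂ ≡ 5 mod 13. t = 0×13×5 + 3×8×5 ≡ 16 mod 104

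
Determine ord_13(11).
Powers of 11 mod 13: 11^1≡11, 11^2≡4, 11^3≡5, 11^4≡3, 11^5≡7, 11^6≡12, 11^7≡2, 11^8≡9, 11^9≡8, 11^10≡10, 11^11≡6, 11^12≡1. ord_13(11) = 12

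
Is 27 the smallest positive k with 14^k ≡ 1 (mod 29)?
Powers of 14 mod 29: 14^1≡14, 14^2≡22, 14^3≡18, 14^4≡20, 14^5≡19, 14^6≡5, 14^7≡12, 14^8≡23, 14^9≡3, 14^10≡13, 14^11≡8, 14^12≡25, 14^13≡2, 14^14≡28, 14^15≡15, 14^16≡7, 14^17≡11, 14^18≡9, 14^19≡10, 14^20≡24, 14^21≡17, 14^22≡6, 14^23≡26, 14^24≡16, 14^25≡21, 14^26≡4, 14^27≡27, 14^28≡1. 14^27≡27≢1, so ord ≠ 27. No, the actual order is 28.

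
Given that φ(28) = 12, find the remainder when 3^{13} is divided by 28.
By Euler: 3^{12} ≡ 1 (mod 28) since gcd(3, 28) = 1. 13 = 1×12 + 1. So 3^{13} ≡ 3^{1} ≡ 3 (mod 28)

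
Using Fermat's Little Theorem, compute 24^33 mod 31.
By Fermat: 24^{30} ≡ 1 (mod 31). So 24^{33} = 24^{30} · 24^{3} ≡ 24^{3} ≡ 29 (mod 31)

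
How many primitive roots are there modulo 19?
A prime p has φ(p-1) primitive roots; here φ(18) = 6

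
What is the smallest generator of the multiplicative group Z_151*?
g = 6. Powers: [6, 36, 65, 88, 75, 148, 133, 43, 107, ...] generates all 150 non-zero residues.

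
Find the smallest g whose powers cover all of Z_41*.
g = 6. For each prime q|40: 6^{20}≡40, 6^{8}≡10, none ≡ 1, so ord_41(6) = 40 and 6 is a primitive root.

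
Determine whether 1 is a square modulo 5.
By Euler's criterion: 1^{2} ≡ 1 (mod 5). Since this equals 1, 1 is a QR.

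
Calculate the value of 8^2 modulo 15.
8^{2} = 64 ≡ 4 (mod 15)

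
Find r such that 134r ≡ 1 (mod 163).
Since 163 is prime, by Fermat 134^(-1) ≡ 134^{161} ≡ 118 (mod 163). Verify: 134 × 118 = 15812 ≡ 1 (mod 163)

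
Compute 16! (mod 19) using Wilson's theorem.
(18)! = (16)! × (17) × (18) ≡ -1 (mod 19). So (16)! ≡ -1 × [(18)(17)]^(-1) ≡ 9 (mod 19)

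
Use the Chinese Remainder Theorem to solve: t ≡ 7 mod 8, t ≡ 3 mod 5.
M = 8 × 5 = 40. M₁ = 5, y₁ ≡ 5 mod 8. M₂ = 8, y₂ ≡ 2 mod 5. t = 7×5×5 + 3×8×2 ≡ 23 mod 40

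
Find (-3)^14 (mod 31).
By repeated squaring (mod 31): (-3)^{1}≡28, (-3)^{2}≡9, (-3)^{4}≡19, (-3)^{8}≡20. Then (-3)^{14} = (-3)^{8+4+2} ≡ 20 × 19 × 9 ≡ 10 (mod 31)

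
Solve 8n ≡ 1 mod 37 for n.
Since 37 is prime, by Fermat 8^(-1) ≡ 8^{35} ≡ 14 mod 37. Verify: 8 × 14 = 112 ≡ 1 mod 37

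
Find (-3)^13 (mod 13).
Using Fermat: (-3)^{12} ≡ 1 (mod 13). 13 ≡ 1 (mod 12). So (-3)^{13} ≡ (-3)^{1} ≡ 10 (mod 13)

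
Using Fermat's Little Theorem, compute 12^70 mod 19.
By Fermat: 12^{18} ≡ 1 (mod 19). 70 = 3×18 + 16. So 12^{70} ≡ 12^{16} ≡ 7 (mod 19)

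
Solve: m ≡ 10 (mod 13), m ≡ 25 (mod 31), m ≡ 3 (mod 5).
M = 13 × 31 × 5 = 2015. M₁ = 155, y₁ ≡ 12 (mod 13). M₂ = 65, y₂ ≡ 21 (mod 31). M₃ = 403, y₃ ≡ 2 (mod 5). m = 10×155×12 + 25×65×21 + 3×403×2 ≡ 738 (mod 2015)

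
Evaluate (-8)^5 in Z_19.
By repeated squaring (mod 19): (-8)^{1}≡11, (-8)^{2}≡7, (-8)^{4}≡11. Then (-8)^{5} = (-8)^{4+1} ≡ 11 × 11 ≡ 7 (mod 19)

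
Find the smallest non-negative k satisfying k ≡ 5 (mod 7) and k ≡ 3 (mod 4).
M = 7 × 4 = 28. M₁ = 4, y₁ ≡ 2 (mod 7). M₂ = 7, y₂ ≡ 3 (mod 4). k = 5×4×2 + 3×7×3 ≡ 19 (mod 28)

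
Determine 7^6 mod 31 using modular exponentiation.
By repeated squaring mod 31: 7^{1}≡7, 7^{2}≡18, 7^{4}≡14. Then 7^{6} = 7^{4+2} ≡ 14 × 18 ≡ 4 mod 31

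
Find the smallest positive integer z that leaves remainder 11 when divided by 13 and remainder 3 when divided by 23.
M = 13 × 23 = 299. M₁ = 23, y₁ ≡ 4 (mod 13). M₂ = 13, y₂ ≡ 16 (mod 23). z = 11×23×4 + 3×13×16 ≡ 141 (mod 299)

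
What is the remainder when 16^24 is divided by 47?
By repeated squaring mod 47: 16^{1}≡16, 16^{2}≡21, 16^{4}≡18, 16^{8}≡42, 16^{16}≡25. Then 16^{24} = 16^{16+8} ≡ 25 × 42 ≡ 16 mod 47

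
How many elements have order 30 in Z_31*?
There are φ(31-1) = φ(30) = 8 primitive roots modulo 31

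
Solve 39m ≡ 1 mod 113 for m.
Since 113 is prime, by Fermat 39^(-1) ≡ 39^{111} ≡ 29 mod 113. Verify: 39 × 29 = 1131 ≡ 1 mod 113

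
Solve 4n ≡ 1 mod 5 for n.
Since 5 is prime, by Fermat 4^(-1) ≡ 4^{3} ≡ 4 mod 5. Verify: 4 × 4 = 16 ≡ 1 mod 5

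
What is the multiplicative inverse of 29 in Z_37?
Since 37 is prime, by Fermat 29^(-1) ≡ 29^{35} ≡ 23 (mod 37). Verify: 29 × 23 = 667 ≡ 1 (mod 37)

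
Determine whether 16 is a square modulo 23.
By Euler's criterion: 16^{11} ≡ 1 mod 23. Since this equals 1, 16 is a QR.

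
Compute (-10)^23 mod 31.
By repeated squaring mod 31: (-10)^{1}≡21, (-10)^{2}≡7, (-10)^{4}≡18, (-10)^{8}≡14, (-10)^{16}≡10. Then (-10)^{23} = (-10)^{16+4+2+1} ≡ 10 × 18 × 7 × 21 ≡ 17 mod 31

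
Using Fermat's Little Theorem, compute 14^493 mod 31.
By Fermat: 14^{30} ≡ 1 mod 31. 493 ≡ 13 mod 30. So 14^{493} ≡ 14^{13} ≡ 28 mod 31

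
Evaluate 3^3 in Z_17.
3^{3} = 27 ≡ 10 mod 17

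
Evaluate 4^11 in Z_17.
By repeated squaring mod 17: 4^{1}≡4, 4^{2}≡16, 4^{4}≡1, 4^{8}≡1. Then 4^{11} = 4^{8+2+1} ≡ 1 × 16 × 4 ≡ 13 mod 17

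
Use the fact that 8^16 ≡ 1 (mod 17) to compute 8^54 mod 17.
By Fermat: 8^{16} ≡ 1 (mod 17). 54 = 3×16 + 6. So 8^{54} ≡ 8^{6} ≡ 4 (mod 17)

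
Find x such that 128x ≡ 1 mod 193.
Since 193 is prime, by Fermat 128^(-1) ≡ 128^{191} ≡ 95 mod 193. Verify: 128 × 95 = 12160 ≡ 1 mod 193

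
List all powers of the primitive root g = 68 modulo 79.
68^1, 68^2, ..., 68^{78} mod 79: [68, 42, 12, 26, 30, 65, 75, 44, 69, 31, 54, 38, 56, 16, 61, 40, 34, 21, 6, 13, 15, 72, 77, 22, 74, 55, 27, 19, 28, 8, 70, 20, 17, 50, 3, 46, 47, 36, 78, 11, 37, 67, 53, 49, 14, 4, 35, 10, 48, 25, 41, 23, 63, 18, 39, 45, 58, 73, 66, 64, 7, 2, 57, 5, 24, 52, 60, 51, 71, 9, 59, 62, 29, 76, 33, 32, 43, 1]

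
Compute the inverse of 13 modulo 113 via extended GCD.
Extended GCD: 13(-26) + 113(3) = 1. So 13^(-1) ≡ -26 ≡ 87 mod 113. Verify: 13 × 87 = 1131 ≡ 1 mod 113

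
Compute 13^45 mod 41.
Using Fermat: 13^{40} ≡ 1 mod 41. 45 ≡ 5 mod 40. So 13^{45} ≡ 13^{5} ≡ 38 mod 41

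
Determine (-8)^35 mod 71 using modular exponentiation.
By repeated squaring mod 71: (-8)^{1}≡63, (-8)^{2}≡64, (-8)^{4}≡49, (-8)^{8}≡58, (-8)^{16}≡27, (-8)^{32}≡19. Then (-8)^{35} = (-8)^{32+2+1} ≡ 19 × 64 × 63 ≡ 70 mod 71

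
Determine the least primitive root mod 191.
g = 19. For each prime q|190: 19^{95}≡190, 19^{38}≡39, 19^{10}≡52, none ≡ 1, so ord_191(19) = 190 and 19 is a primitive root.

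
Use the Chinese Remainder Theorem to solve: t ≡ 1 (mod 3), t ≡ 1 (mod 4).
M = 3 × 4 = 12. M₁ = 4, y₁ ≡ 1 (mod 3). M₂ = 3, y₂ ≡ 3 (mod 4). t = 1×4×1 + 1×3×3 ≡ 1 (mod 12)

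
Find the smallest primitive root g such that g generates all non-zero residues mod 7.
g = 3. For each prime q|6: 3^{3}≡6, 3^{2}≡2, none ≡ 1, so ord_7(3) = 6 and 3 is a primitive root.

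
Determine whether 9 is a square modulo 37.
By Euler's criterion: 9^{18} ≡ 1 (mod 37). Since this equals 1, 9 is a QR.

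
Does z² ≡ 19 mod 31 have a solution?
By Euler's criterion: 19^{15} ≡ 1 mod 31. Since this equals 1, 19 is a QR.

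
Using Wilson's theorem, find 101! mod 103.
(102)! = (101)! × (102) ≡ -1 (mod 103). So (101)! ≡ -1 × (102)^(-1) ≡ (-1)×(-1) = 1 (mod 103)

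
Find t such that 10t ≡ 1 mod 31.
Since 31 is prime, by Fermat 10^(-1) ≡ 10^{29} ≡ 28 mod 31. Verify: 10 × 28 = 280 ≡ 1 mod 31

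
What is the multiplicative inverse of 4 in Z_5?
Since 5 is prime, by Fermat 4^(-1) ≡ 4^{3} ≡ 4 (mod 5). Verify: 4 × 4 = 16 ≡ 1 (mod 5)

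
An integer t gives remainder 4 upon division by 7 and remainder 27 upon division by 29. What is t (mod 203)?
M = 7 × 29 = 203. M₁ = 29, y₁ ≡ 1 (mod 7). M₂ = 7, y₂ ≡ 25 (mod 29). t = 4×29×1 + 27×7×25 ≡ 172 (mod 203)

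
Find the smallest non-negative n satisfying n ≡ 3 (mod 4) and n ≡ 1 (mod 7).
M = 4 × 7 = 28. M₁ = 7, y₁ ≡ 3 (mod 4). M₂ = 4, y₂ ≡ 2 (mod 7). n = 3×7×3 + 1×4×2 ≡ 15 (mod 28)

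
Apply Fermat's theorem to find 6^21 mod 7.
By Fermat: 6^{6} ≡ 1 mod 7. 21 = 3×6 + 3. So 6^{21} ≡ 6^{3} ≡ 6 mod 7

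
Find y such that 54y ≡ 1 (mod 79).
Since 79 is prime, by Fermat 54^(-1) ≡ 54^{77} ≡ 60 (mod 79). Verify: 54 × 60 = 3240 ≡ 1 (mod 79)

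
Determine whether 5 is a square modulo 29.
By Euler's criterion: 5^{14} ≡ 1 mod 29. Since this equals 1, 5 is a QR.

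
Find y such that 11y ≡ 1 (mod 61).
Since 61 is prime, by Fermat 11^(-1) ≡ 11^{59} ≡ 50 (mod 61). Verify: 11 × 50 = 550 ≡ 1 (mod 61)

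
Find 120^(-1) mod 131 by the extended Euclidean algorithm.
Extended GCD: 120(-12) + 131(11) = 1. So 120^(-1) ≡ -12 ≡ 119 mod 131. Verify: 120 × 119 = 14280 ≡ 1 mod 131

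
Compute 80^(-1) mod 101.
Since 101 is prime, by Fermat 80^(-1) ≡ 80^{99} ≡ 24 mod 101. Verify: 80 × 24 = 1920 ≡ 1 mod 101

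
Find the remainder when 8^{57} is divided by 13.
By Fermat: 8^{12} ≡ 1 mod 13. 57 = 4×12 + 9. So 8^{57} ≡ 8^{9} ≡ 8 mod 13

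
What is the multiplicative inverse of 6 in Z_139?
Since 139 is prime, by Fermat 6^(-1) ≡ 6^{137} ≡ 116 mod 139. Verify: 6 × 116 = 696 ≡ 1 mod 139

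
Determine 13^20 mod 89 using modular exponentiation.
By repeated squaring mod 89: 13^{1}≡13, 13^{2}≡80, 13^{4}≡81, 13^{8}≡64, 13^{16}≡2. Then 13^{20} = 13^{16+4} ≡ 2 × 81 ≡ 73 mod 89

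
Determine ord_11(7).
Powers of 7 mod 11: 7^1≡7, 7^2≡5, 7^3≡2, 7^4≡3, 7^5≡10, 7^6≡4, 7^7≡6, 7^8≡9, 7^9≡8, 7^10≡1. So the order of 7 is 10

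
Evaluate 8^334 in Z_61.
Using Fermat: 8^{60} ≡ 1 (mod 61). 334 ≡ 34 (mod 60). So 8^{334} ≡ 8^{34} ≡ 52 (mod 61)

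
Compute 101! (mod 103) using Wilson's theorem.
(102)! = (101)! × (102) ≡ -1 (mod 103). So (101)! ≡ -1 × (102)^(-1) ≡ (-1)×(-1) = 1 (mod 103)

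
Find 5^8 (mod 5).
By repeated squaring (mod 5): 5^{1}≡0, 5^{2}≡0, 5^{4}≡0, 5^{8}≡0. So 5^{8} ≡ 0 (mod 5)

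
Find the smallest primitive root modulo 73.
g = 5. For each prime q|72: 5^{36}≡72, 5^{24}≡8, none ≡ 1, so ord_73(5) = 72 and 5 is a primitive root.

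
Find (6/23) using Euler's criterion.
(6/23) = 6^{11} mod 23 = 1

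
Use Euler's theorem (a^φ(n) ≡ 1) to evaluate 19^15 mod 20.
By Euler: 19^{8} ≡ 1 mod 20 since gcd(19, 20) = 1. 15 = 1×8 + 7. So 19^{15} ≡ 19^{7} ≡ 19 mod 20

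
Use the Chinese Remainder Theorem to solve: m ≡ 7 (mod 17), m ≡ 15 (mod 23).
M = 17 × 23 = 391. M₁ = 23, y₁ ≡ 3 (mod 17). M₂ = 17, y₂ ≡ 19 (mod 23). m = 7×23×3 + 15×17×19 ≡ 245 (mod 391)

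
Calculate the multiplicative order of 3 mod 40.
Powers of 3 mod 40: 3^1≡3, 3^2≡9, 3^3≡27, 3^4≡1. So the order of 3 is 4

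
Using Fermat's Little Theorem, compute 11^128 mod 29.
By Fermat: 11^{28} ≡ 1 (mod 29). 128 = 4×28 + 16. So 11^{128} ≡ 11^{16} ≡ 24 (mod 29)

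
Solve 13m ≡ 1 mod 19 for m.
Since 19 is prime, by Fermat 13^(-1) ≡ 13^{17} ≡ 3 mod 19. Verify: 13 × 3 = 39 ≡ 1 mod 19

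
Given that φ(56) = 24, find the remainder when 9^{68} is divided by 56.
By Euler: 9^{24} ≡ 1 (mod 56) since gcd(9, 56) = 1. 68 = 2×24 + 20. So 9^{68} ≡ 9^{20} ≡ 25 (mod 56)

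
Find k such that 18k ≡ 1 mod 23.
Since 23 is prime, by Fermat 18^(-1) ≡ 18^{21} ≡ 9 mod 23. Verify: 18 × 9 = 162 ≡ 1 mod 23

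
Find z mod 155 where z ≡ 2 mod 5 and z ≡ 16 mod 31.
M = 5 × 31 = 155. M₁ = 31, y₁ ≡ 1 mod 5. M₂ = 5, y₂ ≡ 25 mod 31. z = 2×31×1 + 16×5×25 ≡ 47 mod 155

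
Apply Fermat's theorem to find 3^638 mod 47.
By Fermat: 3^{46} ≡ 1 mod 47. 638 ≡ 40 mod 46. So 3^{638} ≡ 3^{40} ≡ 2 mod 47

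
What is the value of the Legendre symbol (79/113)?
(79/113) = 79^{56} mod 113 = -1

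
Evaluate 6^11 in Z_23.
By repeated squaring (mod 23): 6^{1}≡6, 6^{2}≡13, 6^{4}≡8, 6^{8}≡18. Then 6^{11} = 6^{8+2+1} ≡ 18 × 13 × 6 ≡ 1 (mod 23)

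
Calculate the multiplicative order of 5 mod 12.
Powers of 5 mod 12: 5^1≡5, 5^2≡1. ord_12(5) = 2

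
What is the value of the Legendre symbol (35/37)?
(35/37) = 35^{18} mod 37 = -1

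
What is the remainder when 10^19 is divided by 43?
By repeated squaring mod 43: 10^{1}≡10, 10^{2}≡14, 10^{4}≡24, 10^{8}≡17, 10^{16}≡31. Then 10^{19} = 10^{16+2+1} ≡ 31 × 14 × 10 ≡ 40 mod 43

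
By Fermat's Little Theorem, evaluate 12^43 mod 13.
By Fermat: 12^{12} ≡ 1 (mod 13). 43 = 3×12 + 7. So 12^{43} ≡ 12^{7} ≡ 12 (mod 13)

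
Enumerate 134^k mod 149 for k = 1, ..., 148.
134^1, 134^2, ..., 134^{148} mod 149: [134, 76, 52, 114, 78, 22, 117, 33, 101, 124, 77, 37, 41, 130, 136, 46, 55, 69, 8, 29, 12, 118, 18, 28, 27, 42, 115, 63, 98, 20, 147, 30, 146, 45, 70, 142, 105, 64, 83, 96, 50, 144, 75, 67, 38, 26, 57, 39, 11, 133, 91, 125, 62, 113, 93, 95, 65, 68, 23, 102, 109, 4, 89, 6, 59, 9, 14, 88, 21, 132, 106, 49, 10, 148, 15, 73, 97, 35, 71, 127, 32, 116, 48, 25, 72, 112, 108, 19, 13, 103, 94, 80, 141, 120, 137, 31, 131, 121, 122, 107, 34, 86, 51, 129, 2, 119, 3, 104, 79, 7, 44, 85, 66, 53, 99, 5, 74, 82, 111, 123, 92, 110, 138, 16, 58, 24, 87, 36, 56, 54, 84, 81, 126, 47, 40, 145, 60, 143, 90, 140, 135, 61, 128, 17, 43, 100, 139, 1]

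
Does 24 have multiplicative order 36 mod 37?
Powers of 24 mod 37: 24^1≡24, 24^2≡21, 24^3≡23, 24^4≡34, 24^5≡2, 24^6≡11, 24^7≡5, 24^8≡9, 24^9≡31, 24^10≡4, 24^11≡22, 24^12≡10, 24^13≡18, 24^14≡25, 24^15≡8, 24^16≡7, 24^17≡20, 24^18≡36, 24^19≡13, 24^20≡16, 24^21≡14, 24^22≡3, 24^23≡35, 24^24≡26, 24^25≡32, 24^26≡28, 24^27≡6, 24^28≡33, 24^29≡15, 24^30≡27, 24^31≡19, 24^32≡12, 24^33≡29, 24^34≡30, 24^35≡17, 24^36≡1. First k with 24^k≡1 is k=36. Yes, ord_37(24) = 36.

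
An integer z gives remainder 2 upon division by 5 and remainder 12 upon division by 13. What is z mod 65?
M = 5 × 13 = 65. M₁ = 13, y₁ ≡ 2 mod 5. M₂ = 5, y₂ ≡ 8 mod 13. z = 2×13×2 + 12×5×8 ≡ 12 mod 65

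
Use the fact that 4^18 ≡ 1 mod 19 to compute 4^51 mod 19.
By Fermat: 4^{18} ≡ 1 mod 19. 51 = 2×18 + 15. So 4^{51} ≡ 4^{15} ≡ 11 mod 19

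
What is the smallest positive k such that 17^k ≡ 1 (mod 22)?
Powers of 17 mod 22: 17^1≡17, 17^2≡3, 17^3≡7, 17^4≡9, 17^5≡21, 17^6≡5, 17^7≡19, 17^8≡15, 17^9≡13, 17^10≡1. So the order of 17 is 10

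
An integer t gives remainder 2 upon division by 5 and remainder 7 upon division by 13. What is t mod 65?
M = 5 × 13 = 65. M₁ = 13, y₁ ≡ 2 mod 5. M₂ = 5, y₂ ≡ 8 mod 13. t = 2×13×2 + 7×5×8 ≡ 7 mod 65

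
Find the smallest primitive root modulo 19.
g = 2. Powers: [2, 4, 8, 16, 13, 7, 14, 9, 18, ...] generates all 18 non-zero residues.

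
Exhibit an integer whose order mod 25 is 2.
24 has order 2 mod 25 since 24^{2} ≡ 1 (mod 25) and no smaller power works.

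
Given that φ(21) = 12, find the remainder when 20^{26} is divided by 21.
By Euler: 20^{12} ≡ 1 mod 21 since gcd(20, 21) = 1. 26 = 2×12 + 2. So 20^{26} ≡ 20^{2} ≡ 1 mod 21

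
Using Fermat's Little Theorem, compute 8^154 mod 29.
By Fermat: 8^{28} ≡ 1 mod 29. 154 = 5×28 + 14. So 8^{154} ≡ 8^{14} ≡ 28 mod 29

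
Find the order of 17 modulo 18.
Powers of 17 mod 18: 17^1≡17, 17^2≡1. So the order of 17 is 2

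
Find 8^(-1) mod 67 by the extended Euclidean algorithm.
Extended GCD: 8(-25) + 67(3) = 1. So 8^(-1) ≡ -25 ≡ 42 mod 67. Verify: 8 × 42 = 336 ≡ 1 mod 67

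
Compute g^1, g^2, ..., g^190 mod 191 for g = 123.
123^1, 123^2, ..., 123^{190} mod 191: [123, 40, 145, 72, 70, 15, 126, 27, 74, 125, 95, 34, 171, 23, 155, 156, 88, 128, 82, 154, 33, 48, 174, 10, 84, 18, 113, 147, 127, 150, 114, 79, 167, 104, 186, 149, 182, 39, 22, 32, 116, 134, 56, 12, 139, 98, 21, 100, 76, 180, 175, 133, 124, 163, 185, 26, 142, 85, 141, 153, 101, 8, 29, 129, 14, 3, 178, 120, 53, 25, 19, 45, 187, 81, 31, 184, 94, 102, 131, 69, 83, 86, 73, 2, 55, 80, 99, 144, 140, 30, 61, 54, 148, 59, 190, 68, 151, 46, 119, 121, 176, 65, 164, 117, 66, 96, 157, 20, 168, 36, 35, 103, 63, 109, 37, 158, 143, 17, 181, 107, 173, 78, 44, 64, 41, 77, 112, 24, 87, 5, 42, 9, 152, 169, 159, 75, 57, 135, 179, 52, 93, 170, 91, 115, 11, 16, 58, 67, 28, 6, 165, 49, 106, 50, 38, 90, 183, 162, 62, 177, 188, 13, 71, 138, 166, 172, 146, 4, 110, 160, 7, 97, 89, 60, 122, 108, 105, 118, 189, 136, 111, 92, 47, 51, 161, 130, 137, 43, 132, 1]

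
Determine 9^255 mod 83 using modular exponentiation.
Using Fermat: 9^{82} ≡ 1 mod 83. 255 ≡ 9 mod 82. So 9^{255} ≡ 9^{9} ≡ 61 mod 83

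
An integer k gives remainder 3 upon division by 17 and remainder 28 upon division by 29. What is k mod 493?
M = 17 × 29 = 493. M₁ = 29, y₁ ≡ 10 mod 17. M₂ = 17, y₂ ≡ 12 mod 29. k = 3×29×10 + 28×17×12 ≡ 173 mod 493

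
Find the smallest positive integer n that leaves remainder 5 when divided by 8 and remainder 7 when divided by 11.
M = 8 × 11 = 88. M₁ = 11, y₁ ≡ 3 mod 8. M₂ = 8, y₂ ≡ 7 mod 11. n = 5×11×3 + 7×8×7 ≡ 29 mod 88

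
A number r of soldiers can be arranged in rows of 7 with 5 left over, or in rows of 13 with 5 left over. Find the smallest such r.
M = 7 × 13 = 91. M₁ = 13, y₁ ≡ 6 mod 7. M₂ = 7, y₂ ≡ 2 mod 13. r = 5×13×6 + 5×7×2 ≡ 5 mod 91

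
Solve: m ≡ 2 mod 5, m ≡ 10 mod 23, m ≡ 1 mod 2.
M = 5 × 23 × 2 = 230. M₁ = 46, y₁ ≡ 1 mod 5. M₂ = 10, y₂ ≡ 7 mod 23. M₃ = 115, y₃ ≡ 1 mod 2. m = 2×46×1 + 10×10×7 + 1×115×1 ≡ 217 mod 230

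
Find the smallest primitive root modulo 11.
g = 2. For each prime q|10: 2^{5}≡10, 2^{2}≡4, none ≡ 1, so ord_11(2) = 10 and 2 is a primitive root.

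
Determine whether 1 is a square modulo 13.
By Euler's criterion: 1^{6} ≡ 1 mod 13. Since this equals 1, 1 is a QR.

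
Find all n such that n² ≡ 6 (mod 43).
The square roots of 6 mod 43 are 36 and 7. Verify: 36² = 1296 ≡ 6 (mod 43)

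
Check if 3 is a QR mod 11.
By Euler's criterion: 3^{5} ≡ 1 mod 11. Since this equals 1, 3 is a QR.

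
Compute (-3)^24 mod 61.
By repeated squaring mod 61: (-3)^{1}≡58, (-3)^{2}≡9, (-3)^{4}≡20, (-3)^{8}≡34, (-3)^{16}≡58. Then (-3)^{24} = (-3)^{16+8} ≡ 58 × 34 ≡ 20 mod 61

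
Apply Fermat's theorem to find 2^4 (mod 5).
By Fermat's Little Theorem, 2^{4} ≡ 1 (mod 5) since 5 is prime and gcd(2, 5) = 1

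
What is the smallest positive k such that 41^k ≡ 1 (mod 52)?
Powers of 41 mod 52: 41^1≡41, 41^2≡17, 41^3≡21, 41^4≡29, 41^5≡45, 41^6≡25, 41^7≡37, 41^8≡9, 41^9≡5, 41^10≡49, 41^11≡33, 41^12≡1. ord_52(41) = 12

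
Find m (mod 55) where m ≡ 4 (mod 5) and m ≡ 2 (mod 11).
M = 5 × 11 = 55. M₁ = 11, y₁ ≡ 1 (mod 5). M₂ = 5, y₂ ≡ 9 (mod 11). m = 4×11×1 + 2×5×9 ≡ 24 (mod 55)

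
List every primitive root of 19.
There are φ(18) = 6 primitive roots mod 19: {2, 3, 10, 13, 14, 15}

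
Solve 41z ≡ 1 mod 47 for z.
Since 47 is prime, by Fermat 41^(-1) ≡ 41^{45} ≡ 39 mod 47. Verify: 41 × 39 = 1599 ≡ 1 mod 47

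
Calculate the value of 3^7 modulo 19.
By repeated squaring mod 19: 3^{1}≡3, 3^{2}≡9, 3^{4}≡5. Then 3^{7} = 3^{4+2+1} ≡ 5 × 9 × 3 ≡ 2 mod 19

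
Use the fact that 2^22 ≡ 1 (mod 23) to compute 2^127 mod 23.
By Fermat: 2^{22} ≡ 1 (mod 23). 127 = 5×22 + 17. So 2^{127} ≡ 2^{17} ≡ 18 (mod 23)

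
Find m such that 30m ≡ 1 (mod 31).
Since 31 is prime, by Fermat 30^(-1) ≡ 30^{29} ≡ 30 (mod 31). Verify: 30 × 30 = 900 ≡ 1 (mod 31)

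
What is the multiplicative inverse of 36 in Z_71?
Since 71 is prime, by Fermat 36^(-1) ≡ 36^{69} ≡ 2 mod 71. Verify: 36 × 2 = 72 ≡ 1 mod 71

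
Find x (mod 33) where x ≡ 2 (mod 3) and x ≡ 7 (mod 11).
M = 3 × 11 = 33. M₁ = 11, y₁ ≡ 2 (mod 3). M₂ = 3, y₂ ≡ 4 (mod 11). x = 2×11×2 + 7×3×4 ≡ 29 (mod 33)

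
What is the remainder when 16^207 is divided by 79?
Using Fermat: 16^{78} ≡ 1 mod 79. 207 ≡ 51 mod 78. So 16^{207} ≡ 16^{51} ≡ 38 mod 79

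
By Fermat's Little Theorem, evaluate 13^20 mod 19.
By Fermat: 13^{18} ≡ 1 mod 19. So 13^{20} = 13^{18} · 13^{2} ≡ 13^{2} ≡ 17 mod 19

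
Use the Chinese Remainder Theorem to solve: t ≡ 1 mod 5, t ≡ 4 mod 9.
M = 5 × 9 = 45. M₁ = 9, y₁ ≡ 4 mod 5. M₂ = 5, y₂ ≡ 2 mod 9. t = 1×9×4 + 4×5×2 ≡ 31 mod 45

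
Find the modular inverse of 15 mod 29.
Since 29 is prime, by Fermat 15^(-1) ≡ 15^{27} ≡ 2 mod 29. Verify: 15 × 2 = 30 ≡ 1 mod 29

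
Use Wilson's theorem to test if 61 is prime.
(60)! mod 61 = 60. Since 60 ≡ -1 (mod 61), 61 is prime.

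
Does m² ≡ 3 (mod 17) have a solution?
By Euler's criterion: 3^{8} ≡ 16 (mod 17). Since this equals -1 (≡ 16), 3 is not a QR.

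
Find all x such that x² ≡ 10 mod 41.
The square roots of 10 mod 41 are 16 and 25. Verify: 16² = 256 ≡ 10 mod 41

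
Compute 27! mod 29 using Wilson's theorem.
(28)! = (27)! × (28) ≡ -1 mod 29. So (27)! ≡ -1 × (28)^(-1) ≡ (-1)×(-1) = 1 mod 29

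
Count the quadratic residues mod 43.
For prime 43, there are (p-1)/2 = (43-1)/2 = 21 quadratic residues (excluding 0).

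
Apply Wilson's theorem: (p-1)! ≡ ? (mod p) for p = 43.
By Wilson's theorem, (42)! ≡ -1 ≡ 42 mod 43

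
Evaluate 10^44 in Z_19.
Using Fermat: 10^{18} ≡ 1 mod 19. 44 ≡ 8 mod 18. So 10^{44} ≡ 10^{8} ≡ 17 mod 19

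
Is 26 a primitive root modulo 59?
26^{29} ≡ 1 (mod 59) and 29 < 58, so ord_59(26) = 29 ≠ 58 and 26 is not a primitive root.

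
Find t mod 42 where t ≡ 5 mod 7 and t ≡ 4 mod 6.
M = 7 × 6 = 42. M₁ = 6, y₁ ≡ 6 mod 7. M₂ = 7, y₂ ≡ 1 mod 6. t = 5×6×6 + 4×7×1 ≡ 40 mod 42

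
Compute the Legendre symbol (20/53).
(20/53) = 20^{26} mod 53 = -1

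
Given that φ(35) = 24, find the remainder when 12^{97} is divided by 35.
By Euler: 12^{24} ≡ 1 mod 35 since gcd(12, 35) = 1. 97 = 4×24 + 1. So 12^{97} ≡ 12^{1} ≡ 12 mod 35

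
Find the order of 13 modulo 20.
Powers of 13 mod 20: 13^1≡13, 13^2≡9, 13^3≡17, 13^4≡1. So the order of 13 is 4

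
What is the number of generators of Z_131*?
There are φ(131-1) = φ(130) = 48 primitive roots modulo 131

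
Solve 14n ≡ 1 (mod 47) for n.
Since 47 is prime, by Fermat 14^(-1) ≡ 14^{45} ≡ 37 (mod 47). Verify: 14 × 37 = 518 ≡ 1 (mod 47)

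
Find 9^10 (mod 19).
By repeated squaring (mod 19): 9^{1}≡9, 9^{2}≡5, 9^{4}≡6, 9^{8}≡17. Then 9^{10} = 9^{8+2} ≡ 17 × 5 ≡ 9 (mod 19)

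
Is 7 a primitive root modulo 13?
ord_13(7) divides 12. For each prime q|12: 7^{6}≡12, 7^{4}≡9, none ≡ 1. So 7 has order 12 and is a primitive root mod 13.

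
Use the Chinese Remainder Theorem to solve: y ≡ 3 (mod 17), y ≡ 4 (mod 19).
M = 17 × 19 = 323. M₁ = 19, y₁ ≡ 9 (mod 17). M₂ = 17, y₂ ≡ 9 (mod 19). y = 3×19×9 + 4×17×9 ≡ 156 (mod 323)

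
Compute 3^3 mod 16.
3^{3} = 27 ≡ 11 (mod 16)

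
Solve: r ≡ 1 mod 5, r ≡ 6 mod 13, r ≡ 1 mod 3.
M = 5 × 13 × 3 = 195. M₁ = 39, y₁ ≡ 4 mod 5. M₂ = 15, y₂ ≡ 7 mod 13. M₃ = 65, y₃ ≡ 2 mod 3. r = 1×39×4 + 6×15×7 + 1×65×2 ≡ 136 mod 195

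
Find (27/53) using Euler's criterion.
(27/53) = 27^{26} mod 53 = -1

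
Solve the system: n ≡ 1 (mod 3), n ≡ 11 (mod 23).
M = 3 × 23 = 69. M₁ = 23, y₁ ≡ 2 (mod 3). M₂ = 3, y₂ ≡ 8 (mod 23). n = 1×23×2 + 11×3×8 ≡ 34 (mod 69)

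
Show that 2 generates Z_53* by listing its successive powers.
2^1, 2^2, ..., 2^{52} mod 53: [2, 4, 8, 16, 32, 11, 22, 44, 35, 17, 34, 15, 30, 7, 14, 28, 3, 6, 12, 24, 48, 43, 33, 13, 26, 52, 51, 49, 45, 37, 21, 42, 31, 9, 18, 36, 19, 38, 23, 46, 39, 25, 50, 47, 41, 29, 5, 10, 20, 40, 27, 1]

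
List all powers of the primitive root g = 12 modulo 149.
12^1, 12^2, ..., 12^{148} mod 149: [12, 144, 89, 25, 2, 24, 139, 29, 50, 4, 48, 129, 58, 100, 8, 96, 109, 116, 51, 16, 43, 69, 83, 102, 32, 86, 138, 17, 55, 64, 23, 127, 34, 110, 128, 46, 105, 68, 71, 107, 92, 61, 136, 142, 65, 35, 122, 123, 135, 130, 70, 95, 97, 121, 111, 140, 41, 45, 93, 73, 131, 82, 90, 37, 146, 113, 15, 31, 74, 143, 77, 30, 62, 148, 137, 5, 60, 124, 147, 125, 10, 120, 99, 145, 101, 20, 91, 49, 141, 53, 40, 33, 98, 133, 106, 80, 66, 47, 117, 63, 11, 132, 94, 85, 126, 22, 115, 39, 21, 103, 44, 81, 78, 42, 57, 88, 13, 7, 84, 114, 27, 26, 14, 19, 79, 54, 52, 28, 38, 9, 108, 104, 56, 76, 18, 67, 59, 112, 3, 36, 134, 118, 75, 6, 72, 119, 87, 1]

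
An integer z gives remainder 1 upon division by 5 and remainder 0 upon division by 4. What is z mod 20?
M = 5 × 4 = 20. M₁ = 4, y₁ ≡ 4 mod 5. M₂ = 5, y₂ ≡ 1 mod 4. z = 1×4×4 + 0×5×1 ≡ 16 mod 20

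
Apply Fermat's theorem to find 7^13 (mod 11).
By Fermat: 7^{10} ≡ 1 (mod 11). So 7^{13} = 7^{10} · 7^{3} ≡ 7^{3} ≡ 2 (mod 11)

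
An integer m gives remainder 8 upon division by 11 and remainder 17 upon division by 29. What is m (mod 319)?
M = 11 × 29 = 319. M₁ = 29, y₁ ≡ 8 (mod 11). M₂ = 11, y₂ ≡ 8 (mod 29). m = 8×29×8 + 17×11×8 ≡ 162 (mod 319)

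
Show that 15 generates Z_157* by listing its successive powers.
15^1, 15^2, ..., 15^{156} mod 157: [15, 68, 78, 71, 123, 118, 43, 17, 98, 57, 70, 108, 50, 122, 103, 132, 96, 27, 91, 109, 65, 33, 24, 46, 62, 145, 134, 126, 6, 90, 94, 154, 112, 110, 80, 101, 102, 117, 28, 106, 20, 143, 104, 147, 7, 105, 5, 75, 26, 76, 41, 144, 119, 58, 85, 19, 128, 36, 69, 93, 139, 44, 32, 9, 135, 141, 74, 11, 8, 120, 73, 153, 97, 42, 2, 30, 136, 156, 142, 89, 79, 86, 34, 39, 114, 140, 59, 100, 87, 49, 107, 35, 54, 25, 61, 130, 66, 48, 92, 124, 133, 111, 95, 12, 23, 31, 151, 67, 63, 3, 45, 47, 77, 56, 55, 40, 129, 51, 137, 14, 53, 10, 150, 52, 152, 82, 131, 81, 116, 13, 38, 99, 72, 138, 29, 121, 88, 64, 18, 113, 125, 148, 22, 16, 83, 146, 149, 37, 84, 4, 60, 115, 155, 127, 21, 1]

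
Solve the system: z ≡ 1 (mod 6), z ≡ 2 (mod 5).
M = 6 × 5 = 30. M₁ = 5, y₁ ≡ 5 (mod 6). M₂ = 6, y₂ ≡ 1 (mod 5). z = 1×5×5 + 2×6×1 ≡ 7 (mod 30)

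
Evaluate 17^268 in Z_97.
Using Fermat: 17^{96} ≡ 1 (mod 97). 268 ≡ 76 (mod 96). So 17^{268} ≡ 17^{76} ≡ 9 (mod 97)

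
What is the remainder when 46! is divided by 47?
By Wilson's theorem, (46)! ≡ -1 ≡ 46 (mod 47)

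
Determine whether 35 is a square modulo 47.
By Euler's criterion: 35^{23} ≡ 46 mod 47. Since this equals -1 (≡ 46), 35 is not a QR.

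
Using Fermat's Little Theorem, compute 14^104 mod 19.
By Fermat: 14^{18} ≡ 1 mod 19. 104 = 5×18 + 14. So 14^{104} ≡ 14^{14} ≡ 9 mod 19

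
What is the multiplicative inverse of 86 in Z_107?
Since 107 is prime, by Fermat 86^(-1) ≡ 86^{105} ≡ 56 (mod 107). Verify: 86 × 56 = 4816 ≡ 1 (mod 107)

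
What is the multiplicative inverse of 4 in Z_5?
Since 5 is prime, by Fermat 4^(-1) ≡ 4^{3} ≡ 4 (mod 5). Verify: 4 × 4 = 16 ≡ 1 (mod 5)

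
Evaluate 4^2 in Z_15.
4^{2} = 16 ≡ 1 (mod 15)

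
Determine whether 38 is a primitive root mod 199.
ord_199(38) divides 198. For each prime q|198: 38^{99}≡198, 38^{66}≡92, 38^{18}≡61, none ≡ 1. So 38 has order 198 and is a primitive root mod 199.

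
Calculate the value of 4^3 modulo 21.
4^{3} = 64 ≡ 1 mod 21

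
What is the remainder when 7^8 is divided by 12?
By repeated squaring (mod 12): 7^{1}≡7, 7^{2}≡1, 7^{4}≡1, 7^{8}≡1. So 7^{8} ≡ 1 (mod 12)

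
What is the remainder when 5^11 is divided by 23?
By repeated squaring (mod 23): 5^{1}≡5, 5^{2}≡2, 5^{4}≡4, 5^{8}≡16. Then 5^{11} = 5^{8+2+1} ≡ 16 × 2 × 5 ≡ 22 (mod 23)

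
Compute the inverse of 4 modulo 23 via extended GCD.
Extended GCD: 4(6) + 23(-1) = 1. So 4^(-1) ≡ 6 (mod 23). Verify: 4 × 6 = 24 ≡ 1 (mod 23)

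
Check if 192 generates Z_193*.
192^{2} ≡ 1 mod 193 and 2 < 192, so ord_193(192) = 2 ≠ 192 and 192 is not a primitive root.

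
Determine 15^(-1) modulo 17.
Since 17 is prime, by Fermat 15^(-1) ≡ 15^{15} ≡ 8 (mod 17). Verify: 15 × 8 = 120 ≡ 1 (mod 17)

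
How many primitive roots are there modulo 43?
There are φ(43-1) = φ(42) = 12 primitive roots modulo 43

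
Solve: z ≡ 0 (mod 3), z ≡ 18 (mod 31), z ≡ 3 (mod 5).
M = 3 × 31 × 5 = 465. M₁ = 155, y₁ ≡ 2 (mod 3). M₂ = 15, y₂ ≡ 29 (mod 31). M₃ = 93, y₃ ≡ 2 (mod 5). z = 0×155×2 + 18×15×29 + 3×93×2 ≡ 18 (mod 465)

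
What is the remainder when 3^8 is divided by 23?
By repeated squaring mod 23: 3^{1}≡3, 3^{2}≡9, 3^{4}≡12, 3^{8}≡6. So 3^{8} ≡ 6 mod 23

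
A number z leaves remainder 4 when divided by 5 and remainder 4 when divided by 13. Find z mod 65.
M = 5 × 13 = 65. M₁ = 13, y₁ ≡ 2 mod 5. M₂ = 5, y₂ ≡ 8 mod 13. z = 4×13×2 + 4×5×8 ≡ 4 mod 65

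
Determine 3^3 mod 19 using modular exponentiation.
3^{3} = 27 ≡ 8 (mod 19)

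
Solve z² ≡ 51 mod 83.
The square roots of 51 mod 83 are 36 and 47. Verify: 36² = 1296 ≡ 51 mod 83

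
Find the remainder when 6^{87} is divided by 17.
By Fermat: 6^{16} ≡ 1 (mod 17). 87 = 5×16 + 7. So 6^{87} ≡ 6^{7} ≡ 14 (mod 17)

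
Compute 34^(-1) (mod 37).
Since 37 is prime, by Fermat 34^(-1) ≡ 34^{35} ≡ 12 (mod 37). Verify: 34 × 12 = 408 ≡ 1 (mod 37)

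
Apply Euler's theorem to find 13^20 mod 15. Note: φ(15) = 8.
By Euler: 13^{8} ≡ 1 mod 15 since gcd(13, 15) = 1. 20 = 2×8 + 4. So 13^{20} ≡ 13^{4} ≡ 1 mod 15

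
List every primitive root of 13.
There are φ(12) = 4 primitive roots mod 13: {2, 6, 7, 11}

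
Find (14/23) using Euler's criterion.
(14/23) = 14^{11} mod 23 = -1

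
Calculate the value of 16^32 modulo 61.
By repeated squaring (mod 61): 16^{1}≡16, 16^{2}≡12, 16^{4}≡22, 16^{8}≡57, 16^{16}≡16, 16^{32}≡12. So 16^{32} ≡ 12 (mod 61)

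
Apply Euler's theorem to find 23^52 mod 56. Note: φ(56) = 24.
By Euler: 23^{24} ≡ 1 mod 56 since gcd(23, 56) = 1. 52 = 2×24 + 4. So 23^{52} ≡ 23^{4} ≡ 9 mod 56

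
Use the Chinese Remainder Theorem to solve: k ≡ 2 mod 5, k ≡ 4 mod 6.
M = 5 × 6 = 30. M₁ = 6, y₁ ≡ 1 mod 5. M₂ = 5, y₂ ≡ 5 mod 6. k = 2×6×1 + 4×5×5 ≡ 22 mod 30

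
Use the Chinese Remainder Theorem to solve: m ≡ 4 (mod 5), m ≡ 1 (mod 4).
M = 5 × 4 = 20. M₁ = 4, y₁ ≡ 4 (mod 5). M₂ = 5, y₂ ≡ 1 (mod 4). m = 4×4×4 + 1×5×1 ≡ 9 (mod 20)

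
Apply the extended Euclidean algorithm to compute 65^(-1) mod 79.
Extended GCD: 65(-17) + 79(14) = 1. So 65^(-1) ≡ -17 ≡ 62 mod 79. Verify: 65 × 62 = 4030 ≡ 1 mod 79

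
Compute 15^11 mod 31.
By repeated squaring (mod 31): 15^{1}≡15, 15^{2}≡8, 15^{4}≡2, 15^{8}≡4. Then 15^{11} = 15^{8+2+1} ≡ 4 × 8 × 15 ≡ 15 (mod 31)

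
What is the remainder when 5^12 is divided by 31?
By repeated squaring (mod 31): 5^{1}≡5, 5^{2}≡25, 5^{4}≡5, 5^{8}≡25. Then 5^{12} = 5^{8+4} ≡ 25 × 5 ≡ 1 (mod 31)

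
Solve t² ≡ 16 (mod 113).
The square roots of 16 mod 113 are 109 and 4. Verify: 109² = 11881 ≡ 16 (mod 113)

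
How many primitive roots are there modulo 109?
Number of primitive roots mod 109 = φ(p-1) = φ(108) = 36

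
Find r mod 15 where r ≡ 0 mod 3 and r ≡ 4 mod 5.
M = 3 × 5 = 15. M₁ = 5, y₁ ≡ 2 mod 3. M₂ = 3, y₂ ≡ 2 mod 5. r = 0×5×2 + 4×3×2 ≡ 9 mod 15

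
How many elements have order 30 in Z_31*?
There are φ(31-1) = φ(30) = 8 primitive roots modulo 31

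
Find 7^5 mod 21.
By repeated squaring mod 21: 7^{1}≡7, 7^{2}≡7, 7^{4}≡7. Then 7^{5} = 7^{4+1} ≡ 7 × 7 ≡ 7 mod 21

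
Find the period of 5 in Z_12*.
Powers of 5 mod 12: 5^1≡5, 5^2≡1. Order = 2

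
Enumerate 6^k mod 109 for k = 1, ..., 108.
6^1, 6^2, ..., 6^{108} mod 109: [6, 36, 107, 97, 37, 4, 24, 35, 101, 61, 39, 16, 96, 31, 77, 26, 47, 64, 57, 15, 90, 104, 79, 38, 10, 60, 33, 89, 98, 43, 40, 22, 23, 29, 65, 63, 51, 88, 92, 7, 42, 34, 95, 25, 41, 28, 59, 27, 53, 100, 55, 3, 18, 108, 103, 73, 2, 12, 72, 105, 85, 74, 8, 48, 70, 93, 13, 78, 32, 83, 62, 45, 52, 94, 19, 5, 30, 71, 99, 49, 76, 20, 11, 66, 69, 87, 86, 80, 44, 46, 58, 21, 17, 102, 67, 75, 14, 84, 68, 81, 50, 82, 56, 9, 54, 106, 91, 1]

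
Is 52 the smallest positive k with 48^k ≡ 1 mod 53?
Powers of 48 mod 53: 48^1≡48, 48^2≡25, 48^3≡34, 48^4≡42, 48^5≡2, 48^6≡43, 48^7≡50, 48^8≡15, 48^9≡31, 48^10≡4, 48^11≡33, 48^12≡47, 48^13≡30, 48^14≡9, 48^15≡8, 48^16≡13, 48^17≡41, 48^18≡7, 48^19≡18, 48^20≡16, 48^21≡26, 48^22≡29, 48^23≡14, 48^24≡36, 48^25≡32, 48^26≡52, 48^27≡5, 48^28≡28, 48^29≡19, 48^30≡11, 48^31≡51, 48^32≡10, 48^33≡3, 48^34≡38, 48^35≡22, 48^36≡49, 48^37≡20, 48^38≡6, 48^39≡23, 48^40≡44, 48^41≡45, 48^42≡40, 48^43≡12, 48^44≡46, 48^45≡35, 48^46≡37, 48^47≡27, 48^48≡24, 48^49≡39, 48^50≡17, 48^51≡21, 48^52≡1. First k with 48^k≡1 is k=52. Yes, ord_53(48) = 52.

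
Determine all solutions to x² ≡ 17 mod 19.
The square roots of 17 mod 19 are 6 and 13. Verify: 6² = 36 ≡ 17 mod 19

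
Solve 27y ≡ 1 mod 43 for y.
Since 43 is prime, by Fermat 27^(-1) ≡ 27^{41} ≡ 8 mod 43. Verify: 27 × 8 = 216 ≡ 1 mod 43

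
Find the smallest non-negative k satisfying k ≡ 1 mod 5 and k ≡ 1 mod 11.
M = 5 × 11 = 55. M₁ = 11, y₁ ≡ 1 mod 5. M₂ = 5, y₂ ≡ 9 mod 11. k = 1×11×1 + 1×5×9 ≡ 1 mod 55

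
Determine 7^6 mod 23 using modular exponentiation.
By repeated squaring (mod 23): 7^{1}≡7, 7^{2}≡3, 7^{4}≡9. Then 7^{6} = 7^{4+2} ≡ 9 × 3 ≡ 4 (mod 23)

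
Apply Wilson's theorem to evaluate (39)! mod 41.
(40)! = (39)! × (40) ≡ -1 (mod 41). So (39)! ≡ -1 × (40)^(-1) ≡ (-1)×(-1) = 1 (mod 41)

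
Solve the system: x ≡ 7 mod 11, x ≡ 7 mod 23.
M = 11 × 23 = 253. M₁ = 23, y₁ ≡ 1 mod 11. M₂ = 11, y₂ ≡ 21 mod 23. x = 7×23×1 + 7×11×21 ≡ 7 mod 253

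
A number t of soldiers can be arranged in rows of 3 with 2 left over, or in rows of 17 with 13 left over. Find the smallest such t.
M = 3 × 17 = 51. M₁ = 17, y₁ ≡ 2 mod 3. M₂ = 3, y₂ ≡ 6 mod 17. t = 2×17×2 + 13×3×6 ≡ 47 mod 51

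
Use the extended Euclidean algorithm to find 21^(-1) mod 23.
Extended GCD: 21(11) + 23(-10) = 1. So 21^(-1) ≡ 11 mod 23. Verify: 21 × 11 = 231 ≡ 1 mod 23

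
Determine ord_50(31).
Powers of 31 mod 50: 31^1≡31, 31^2≡11, 31^3≡41, 31^4≡21, 31^5≡1. ord_50(31) = 5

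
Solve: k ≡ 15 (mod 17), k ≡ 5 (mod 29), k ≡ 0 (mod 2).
M = 17 × 29 × 2 = 986. M₁ = 58, y₁ ≡ 5 (mod 17). M₂ = 34, y₂ ≡ 6 (mod 29). M₃ = 493, y₃ ≡ 1 (mod 2). k = 15×58×5 + 5×34×6 + 0×493×1 ≡ 440 (mod 986)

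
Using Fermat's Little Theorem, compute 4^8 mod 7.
By Fermat: 4^{6} ≡ 1 (mod 7). So 4^{8} = 4^{6} · 4^{2} ≡ 4^{2} ≡ 2 (mod 7)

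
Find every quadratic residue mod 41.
QRs mod 41: {1, 2, 4, 5, 8, 9, 10, 16, 18, 20, 21, 23, 25, 31, 32, 33, 36, 37, 39, 40}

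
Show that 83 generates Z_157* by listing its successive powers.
83^1, 83^2, ..., 83^{156} mod 157: [83, 138, 150, 47, 133, 49, 142, 11, 128, 105, 80, 46, 50, 68, 149, 121, 152, 56, 95, 35, 79, 120, 69, 75, 102, 145, 103, 71, 84, 64, 131, 40, 23, 25, 34, 153, 139, 76, 28, 126, 96, 118, 60, 113, 116, 51, 151, 130, 114, 42, 32, 144, 20, 90, 91, 17, 155, 148, 38, 14, 63, 48, 59, 30, 135, 58, 104, 154, 65, 57, 21, 16, 72, 10, 45, 124, 87, 156, 74, 19, 7, 110, 24, 108, 15, 146, 29, 52, 77, 111, 107, 89, 8, 36, 5, 101, 62, 122, 78, 37, 88, 82, 55, 12, 54, 86, 73, 93, 26, 117, 134, 132, 123, 4, 18, 81, 129, 31, 61, 39, 97, 44, 41, 106, 6, 27, 43, 115, 125, 13, 137, 67, 66, 140, 2, 9, 119, 143, 94, 109, 98, 127, 22, 99, 53, 3, 92, 100, 136, 141, 85, 147, 112, 33, 70, 1]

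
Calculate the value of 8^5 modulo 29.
By repeated squaring (mod 29): 8^{1}≡8, 8^{2}≡6, 8^{4}≡7. Then 8^{5} = 8^{4+1} ≡ 7 × 8 ≡ 27 (mod 29)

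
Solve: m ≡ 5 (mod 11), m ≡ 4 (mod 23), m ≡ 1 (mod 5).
M = 11 × 23 × 5 = 1265. M₁ = 115, y₁ ≡ 9 (mod 11). M₂ = 55, y₂ ≡ 18 (mod 23). M₃ = 253, y₃ ≡ 2 (mod 5). m = 5×115×9 + 4×55×18 + 1×253×2 ≡ 786 (mod 1265)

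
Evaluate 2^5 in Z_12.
By repeated squaring (mod 12): 2^{1}≡2, 2^{2}≡4, 2^{4}≡4. Then 2^{5} = 2^{4+1} ≡ 4 × 2 ≡ 8 (mod 12)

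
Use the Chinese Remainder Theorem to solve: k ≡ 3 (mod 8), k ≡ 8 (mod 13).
M = 8 × 13 = 104. M₁ = 13, y₁ ≡ 5 (mod 8). M₂ = 8, y₂ ≡ 5 (mod 13). k = 3×13×5 + 8×8×5 ≡ 99 (mod 104)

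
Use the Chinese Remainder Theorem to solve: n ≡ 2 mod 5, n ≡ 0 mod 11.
M = 5 × 11 = 55. M₁ = 11, y₁ ≡ 1 mod 5. M₂ = 5, y₂ ≡ 9 mod 11. n = 2×11×1 + 0×5×9 ≡ 22 mod 55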